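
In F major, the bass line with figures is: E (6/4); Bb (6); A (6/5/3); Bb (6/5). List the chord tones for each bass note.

E (6/4): E, A, C.
Bb (6/3): Bb, D, G.
A (6/5/3): A, C, E, F.
Bb (6/5/3): Bb, D, F, G.

E, A, C | Bb, D, G | A, C, E, F | Bb, D, F, G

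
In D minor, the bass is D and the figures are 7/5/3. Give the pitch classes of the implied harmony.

A third above D in this key is F.
A fifth above D in this key is A.
A seventh above D in this key is C.
Together with the bass D, this spells D minor seventh in root position.

D, F, A, C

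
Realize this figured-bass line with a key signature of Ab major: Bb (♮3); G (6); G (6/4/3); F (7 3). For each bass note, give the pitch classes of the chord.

Bb, D, F | G, Bb, Eb | G, Bb, C, Eb | F, Ab, C, Eb

Bb (5/♮3): Bb, D, F.
G (6/3): G, Bb, Eb.
G (6/4/3): G, Bb, C, Eb.
F (7/5/3): F, Ab, C, Eb.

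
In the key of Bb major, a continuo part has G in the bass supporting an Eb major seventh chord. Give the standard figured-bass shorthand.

G is the third of Eb major seventh, so the chord is in first inversion.
A seventh chord in first inversion is figured 6/5/3, conventionally abbreviated 6/5.

6/5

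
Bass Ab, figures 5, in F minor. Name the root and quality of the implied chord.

Ab major

The figures 5 indicate a triad in root position.
In root position the bass is the root, so the root is Ab.
The chord tones are Ab, C, Eb, giving Ab major.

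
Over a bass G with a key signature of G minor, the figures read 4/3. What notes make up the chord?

G, Bb, C, Eb

The written figures 4/3 are shorthand for 6/4/3: the 6 is implied.
A third above G in this key is Bb.
A fourth above G in this key is C.
A sixth above G in this key is Eb.
Together with the bass G, this spells C minor seventh in second inversion.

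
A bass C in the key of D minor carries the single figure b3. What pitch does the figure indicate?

Counting 2 letter steps above C lands on E; in D minor, that letter is E.
The b3 figure lowers it a semitone, giving Eb.

Eb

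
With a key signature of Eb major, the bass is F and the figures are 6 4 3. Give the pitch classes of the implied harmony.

F, Ab, Bb, D

A third above F in this key is Ab.
A fourth above F in this key is Bb.
A sixth above F in this key is D.
Together with the bass F, this spells Bb dominant seventh in second inversion.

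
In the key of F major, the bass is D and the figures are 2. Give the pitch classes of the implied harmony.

D, E, G, Bb

The written figures 2 are shorthand for 6/4/2: the 6/4 are implied.
A second above D in this key is E.
A fourth above D in this key is G.
A sixth above D in this key is Bb.
Together with the bass D, this spells E half-diminished seventh in third inversion.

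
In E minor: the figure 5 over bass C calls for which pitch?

Counting 4 letter steps above C lands on G; in E minor, that letter is G.

G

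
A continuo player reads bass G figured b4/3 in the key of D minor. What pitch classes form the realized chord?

The written figures b4/3 are shorthand for 6/4/3: the 6 is implied.
A third above G in this key is Bb.
A fourth above G in this key is C, lowered to Cb by the flat.
A sixth above G in this key is E.

G, Bb, Cb, E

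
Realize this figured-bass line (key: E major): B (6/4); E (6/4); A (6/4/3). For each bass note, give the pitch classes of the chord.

B (6/4): B, E, G#.
E (6/4): E, A, C#.
A (6/4/3): A, C#, D#, F#.

B, E, G# | E, A, C# | A, C#, D#, F#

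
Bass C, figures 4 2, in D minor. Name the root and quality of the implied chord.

D minor seventh

The figures 4 2 indicate a seventh chord in third inversion.
In third inversion the root lies a second above the bass: a second above C in D minor is D.
The chord tones are C, D, F, A, giving D minor seventh.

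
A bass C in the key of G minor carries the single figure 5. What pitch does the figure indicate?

G

Counting 4 letter steps above C lands on G; in G minor, that letter is G.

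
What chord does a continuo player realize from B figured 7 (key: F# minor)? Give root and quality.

B minor seventh

The figures 7 indicate a seventh chord in root position.
In root position the bass is the root, so the root is B.
The chord tones are B, D, F#, A, giving B minor seventh.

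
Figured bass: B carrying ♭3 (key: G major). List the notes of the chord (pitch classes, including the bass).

B, Db, F#

The written figures ♭3 are shorthand for 5/3: the 5 is implied.
A third above B in this key is D, lowered to Db by the flat.
A fifth above B in this key is F#.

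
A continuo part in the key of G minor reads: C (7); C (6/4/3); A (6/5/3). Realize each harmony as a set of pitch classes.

C, Eb, G, Bb | C, Eb, F, A | A, C, Eb, F

C (7/5/3): C, Eb, G, Bb.
C (6/4/3): C, Eb, F, A.
A (6/5/3): A, C, Eb, F.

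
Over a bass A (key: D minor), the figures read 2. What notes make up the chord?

A, Bb, D, F

The written figures 2 are shorthand for 6/4/2: the 6/4 are implied.
A second above A in this key is Bb.
A fourth above A in this key is D.
A sixth above A in this key is F.
Together with the bass A, this spells Bb major seventh in third inversion.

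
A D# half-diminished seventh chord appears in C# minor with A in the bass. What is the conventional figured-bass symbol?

A is the fifth of D# half-diminished seventh, so the chord is in second inversion.
A seventh chord in second inversion is figured 6/4/3, conventionally abbreviated 4/3.

4/3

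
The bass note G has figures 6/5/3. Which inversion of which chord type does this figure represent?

seventh chord, first inversion

Intervals of 6/5/3 above the bass form a seventh chord; the bass is the third, so this is first inversion.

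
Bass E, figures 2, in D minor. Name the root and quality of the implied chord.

F major seventh

The figures 2 indicate a seventh chord in third inversion.
In third inversion the root lies a second above the bass: a second above E in D minor is F.
The chord tones are E, F, A, C, giving F major seventh.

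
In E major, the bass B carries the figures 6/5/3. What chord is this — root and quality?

The figures 6/5/3 indicate a seventh chord in first inversion.
In first inversion the root lies a sixth above the bass: a sixth above B in E major is G#.
The chord tones are B, D#, F#, G#, giving G# minor seventh.

G# minor seventh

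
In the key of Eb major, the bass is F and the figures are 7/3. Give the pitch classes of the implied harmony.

F, Ab, C, Eb

The written figures 7/3 are shorthand for 7/5/3: the 5 is implied.
A third above F in this key is Ab.
A fifth above F in this key is C.
A seventh above F in this key is Eb.
Together with the bass F, this spells F minor seventh in root position.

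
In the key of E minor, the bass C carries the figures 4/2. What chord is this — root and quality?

D dominant seventh

The figures 4/2 indicate a seventh chord in third inversion.
In third inversion the root lies a second above the bass: a second above C in E minor is D.
The chord tones are C, D, F#, A, giving D dominant seventh.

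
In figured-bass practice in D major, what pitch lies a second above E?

F#

Counting 1 letter step above E lands on F; in D major, that letter is F#.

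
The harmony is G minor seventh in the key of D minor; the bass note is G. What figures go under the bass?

7

G is the root of G minor seventh, so the chord is in root position.
A seventh chord in root position is figured 7/5/3, conventionally abbreviated 7.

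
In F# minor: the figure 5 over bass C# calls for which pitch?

G#

Counting 4 letter steps above C# lands on G; in F# minor, that letter is G#.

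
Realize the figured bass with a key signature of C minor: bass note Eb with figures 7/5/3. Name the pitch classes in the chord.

Eb, G, Bb, D

A third above Eb in this key is G.
A fifth above Eb in this key is Bb.
A seventh above Eb in this key is D.
Together with the bass Eb, this spells Eb major seventh in root position.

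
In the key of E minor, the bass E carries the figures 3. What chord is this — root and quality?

The figures 3 indicate a triad in root position.
In root position the bass is the root, so the root is E.
The chord tones are E, G, B, giving E minor.

E minor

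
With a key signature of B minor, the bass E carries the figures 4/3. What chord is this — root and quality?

The figures 4/3 indicate a seventh chord in second inversion.
In second inversion the root lies a fourth above the bass: a fourth above E in B minor is A.
The chord tones are E, G, A, C#, giving A dominant seventh.

A dominant seventh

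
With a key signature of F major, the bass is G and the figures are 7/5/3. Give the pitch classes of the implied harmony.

G, Bb, D, F

A third above G in this key is Bb.
A fifth above G in this key is D.
A seventh above G in this key is F.
Together with the bass G, this spells G minor seventh in root position.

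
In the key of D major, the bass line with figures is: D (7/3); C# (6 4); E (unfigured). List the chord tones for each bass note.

D (7/5/3): D, F#, A, C#.
C# (6/4): C#, F#, A.
E (5/3): E, G, B.

D, F#, A, C# | C#, F#, A | E, G, B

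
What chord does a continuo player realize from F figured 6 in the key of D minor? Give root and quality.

The figures 6 indicate a triad in first inversion.
In first inversion the root lies a sixth above the bass: a sixth above F in D minor is D.
The chord tones are F, A, D, giving D minor.

D minor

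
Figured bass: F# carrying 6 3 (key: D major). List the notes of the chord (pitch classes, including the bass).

A third above F# in this key is A.
A sixth above F# in this key is D.
Together with the bass F#, this spells D major in first inversion.

F#, A, D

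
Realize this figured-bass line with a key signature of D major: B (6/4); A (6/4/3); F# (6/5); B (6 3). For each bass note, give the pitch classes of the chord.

B, E, G | A, C#, D, F# | F#, A, C#, D | B, D, G

B (6/4): B, E, G.
A (6/4/3): A, C#, D, F#.
F# (6/5/3): F#, A, C#, D.
B (6/3): B, D, G.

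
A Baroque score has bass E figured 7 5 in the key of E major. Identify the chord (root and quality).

E major seventh

The figures 7 5 indicate a seventh chord in root position.
In root position the bass is the root, so the root is E.
The chord tones are E, G#, B, D#, giving E major seventh.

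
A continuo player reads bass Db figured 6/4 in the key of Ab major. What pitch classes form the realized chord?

A fourth above Db in this key is G.
A sixth above Db in this key is Bb.
Together with the bass Db, this spells G diminished in second inversion.

Db, G, Bb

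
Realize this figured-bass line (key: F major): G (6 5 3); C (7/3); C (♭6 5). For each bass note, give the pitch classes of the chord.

G (6/5/3): G, Bb, D, E.
C (7/5/3): C, E, G, Bb.
C (b6/5/3): C, E, G, Ab.

G, Bb, D, E | C, E, G, Bb | C, E, G, Ab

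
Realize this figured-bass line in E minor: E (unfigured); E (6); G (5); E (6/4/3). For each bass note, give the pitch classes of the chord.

E (5/3): E, G, B.
E (6/3): E, G, C.
G (5/3): G, B, D.
E (6/4/3): E, G, A, C.

E, G, B | E, G, C | G, B, D | E, G, A, C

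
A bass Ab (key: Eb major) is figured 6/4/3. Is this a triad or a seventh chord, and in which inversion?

seventh chord, second inversion

Intervals of 6/4/3 above the bass form a seventh chord; the bass is the fifth, so this is second inversion.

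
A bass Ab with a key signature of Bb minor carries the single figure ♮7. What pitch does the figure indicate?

G

Counting 6 letter steps above Ab lands on G; in Bb minor, that letter is Gb.
The ♮7 figure makes it natural, giving G.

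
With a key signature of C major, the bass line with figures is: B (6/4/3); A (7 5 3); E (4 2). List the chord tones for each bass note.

B (6/4/3): B, D, E, G.
A (7/5/3): A, C, E, G.
E (6/4/2): E, F, A, C.

B, D, E, G | A, C, E, G | E, F, A, C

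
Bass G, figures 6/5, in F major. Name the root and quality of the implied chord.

The figures 6/5 indicate a seventh chord in first inversion.
In first inversion the root lies a sixth above the bass: a sixth above G in F major is E.
The chord tones are G, Bb, D, E, giving E half-diminished seventh.

E half-diminished seventh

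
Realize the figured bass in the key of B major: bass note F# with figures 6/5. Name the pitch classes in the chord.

F#, A#, C#, D#

The written figures 6/5 are shorthand for 6/5/3: the 3 is implied.
A third above F# in this key is A#.
A fifth above F# in this key is C#.
A sixth above F# in this key is D#.
Together with the bass F#, this spells D# minor seventh in first inversion.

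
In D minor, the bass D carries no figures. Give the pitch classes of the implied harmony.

D, F, A

An unfigured bass implies 5/3.
A third above D in this key is F.
A fifth above D in this key is A.
Together with the bass D, this spells D minor in root position.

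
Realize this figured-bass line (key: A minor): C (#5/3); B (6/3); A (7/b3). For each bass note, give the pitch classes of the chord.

C (#5/3): C, E, G#.
B (6/3): B, D, G.
A (7/5/b3): A, Cb, E, G.

C, E, G# | B, D, G | A, Cb, E, G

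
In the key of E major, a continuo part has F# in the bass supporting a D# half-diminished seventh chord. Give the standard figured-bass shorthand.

F# is the third of D# half-diminished seventh, so the chord is in first inversion.
A seventh chord in first inversion is figured 6/5/3, conventionally abbreviated 6/5.

6/5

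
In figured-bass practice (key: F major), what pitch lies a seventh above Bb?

A

Counting 6 letter steps above Bb lands on A; in F major, that letter is A.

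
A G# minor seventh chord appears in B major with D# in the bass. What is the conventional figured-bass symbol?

D# is the fifth of G# minor seventh, so the chord is in second inversion.
A seventh chord in second inversion is figured 6/4/3, conventionally abbreviated 4/3.

4/3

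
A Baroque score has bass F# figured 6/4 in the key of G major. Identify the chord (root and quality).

The figures 6/4 indicate a triad in second inversion.
In second inversion the root lies a fourth above the bass: a fourth above F# in G major is B.
The chord tones are F#, B, D, giving B minor.

B minor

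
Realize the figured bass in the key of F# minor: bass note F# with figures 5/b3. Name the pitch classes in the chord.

F#, Ab, C#

A third above F# in this key is A, lowered to Ab by the flat.
A fifth above F# in this key is C#.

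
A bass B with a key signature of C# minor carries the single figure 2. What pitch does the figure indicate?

C#

Counting 1 letter step above B lands on C; in C# minor, that letter is C#.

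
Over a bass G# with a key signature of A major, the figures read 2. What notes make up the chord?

The written figures 2 are shorthand for 6/4/2: the 6/4 are implied.
A second above G# in this key is A.
A fourth above G# in this key is C#.
A sixth above G# in this key is E.
Together with the bass G#, this spells A major seventh in third inversion.

G#, A, C#, E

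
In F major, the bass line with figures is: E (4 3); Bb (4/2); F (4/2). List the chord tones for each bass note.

E (6/4/3): E, G, A, C.
Bb (6/4/2): Bb, C, E, G.
F (6/4/2): F, G, Bb, D.

E, G, A, C | Bb, C, E, G | F, G, Bb, D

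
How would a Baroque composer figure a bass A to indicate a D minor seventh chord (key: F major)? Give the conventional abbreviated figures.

4/3

A is the fifth of D minor seventh, so the chord is in second inversion.
A seventh chord in second inversion is figured 6/4/3, conventionally abbreviated 4/3.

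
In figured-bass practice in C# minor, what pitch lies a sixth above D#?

Counting 5 letter steps above D# lands on B; in C# minor, that letter is B.

B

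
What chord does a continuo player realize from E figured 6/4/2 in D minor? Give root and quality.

F major seventh

The figures 6/4/2 indicate a seventh chord in third inversion.
In third inversion the root lies a second above the bass: a second above E in D minor is F.
The chord tones are E, F, A, C, giving F major seventh.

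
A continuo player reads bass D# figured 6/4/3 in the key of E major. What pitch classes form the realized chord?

D#, F#, G#, B

A third above D# in this key is F#.
A fourth above D# in this key is G#.
A sixth above D# in this key is B.
Together with the bass D#, this spells G# minor seventh in second inversion.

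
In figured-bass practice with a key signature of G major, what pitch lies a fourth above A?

Counting 3 letter steps above A lands on D; in G major, that letter is D.

D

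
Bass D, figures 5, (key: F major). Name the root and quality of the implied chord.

The figures 5 indicate a triad in root position.
In root position the bass is the root, so the root is D.
The chord tones are D, F, A, giving D minor.

D minor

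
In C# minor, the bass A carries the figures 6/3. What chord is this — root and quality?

The figures 6/3 indicate a triad in first inversion.
In first inversion the root lies a sixth above the bass: a sixth above A in C# minor is F#.
The chord tones are A, C#, F#, giving F# minor.

F# minor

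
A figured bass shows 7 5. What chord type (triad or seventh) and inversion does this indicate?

7 5 is shorthand for 7/5/3.
Intervals of 7/5/3 above the bass form a seventh chord; the bass is the root, so this is root position.

seventh chord, root position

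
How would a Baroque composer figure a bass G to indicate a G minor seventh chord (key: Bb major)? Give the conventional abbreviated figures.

7

G is the root of G minor seventh, so the chord is in root position.
A seventh chord in root position is figured 7/5/3, conventionally abbreviated 7.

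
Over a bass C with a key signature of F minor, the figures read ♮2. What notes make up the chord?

C, D, F, Ab

The written figures ♮2 are shorthand for 6/4/2: the 6/4 are implied.
A second above C in this key is Db, made natural (D) by the ♮ figure.
A fourth above C in this key is F.
A sixth above C in this key is Ab.
Together with the bass C, this spells D half-diminished seventh in third inversion.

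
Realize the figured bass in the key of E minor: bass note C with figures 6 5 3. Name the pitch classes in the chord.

A third above C in this key is E.
A fifth above C in this key is G.
A sixth above C in this key is A.
Together with the bass C, this spells A minor seventh in first inversion.

C, E, G, A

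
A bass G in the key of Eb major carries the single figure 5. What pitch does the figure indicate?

D

Counting 4 letter steps above G lands on D; in Eb major, that letter is D.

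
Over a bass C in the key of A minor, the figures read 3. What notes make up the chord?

C, E, G

The written figures 3 are shorthand for 5/3: the 5 is implied.
A third above C in this key is E.
A fifth above C in this key is G.
Together with the bass C, this spells C major in root position.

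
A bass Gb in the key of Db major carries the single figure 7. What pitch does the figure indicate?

F

Counting 6 letter steps above Gb lands on F; in Db major, that letter is F.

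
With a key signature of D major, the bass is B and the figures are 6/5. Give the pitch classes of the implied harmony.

B, D, F#, G

The written figures 6/5 are shorthand for 6/5/3: the 3 is implied.
A third above B in this key is D.
A fifth above B in this key is F#.
A sixth above B in this key is G.
Together with the bass B, this spells G major seventh in first inversion.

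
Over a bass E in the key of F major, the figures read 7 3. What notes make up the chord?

The written figures 7 3 are shorthand for 7/5/3: the 5 is implied.
A third above E in this key is G.
A fifth above E in this key is Bb.
A seventh above E in this key is D.
Together with the bass E, this spells E half-diminished seventh in root position.

E, G, Bb, D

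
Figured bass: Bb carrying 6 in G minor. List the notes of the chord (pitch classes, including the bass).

The written figures 6 are shorthand for 6/3: the 3 is implied.
A third above Bb in this key is D.
A sixth above Bb in this key is G.
Together with the bass Bb, this spells G minor in first inversion.

Bb, D, G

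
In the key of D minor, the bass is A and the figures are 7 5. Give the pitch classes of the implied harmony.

A, C, E, G

The written figures 7 5 are shorthand for 7/5/3: the 3 is implied.
A third above A in this key is C.
A fifth above A in this key is E.
A seventh above A in this key is G.
Together with the bass A, this spells A minor seventh in root position.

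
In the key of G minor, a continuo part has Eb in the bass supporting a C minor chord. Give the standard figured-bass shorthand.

6

Eb is the third of C minor, so the chord is in first inversion.
A triad in first inversion is figured 6/3, conventionally abbreviated 6.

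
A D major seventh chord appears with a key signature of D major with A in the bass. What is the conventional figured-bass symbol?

A is the fifth of D major seventh, so the chord is in second inversion.
A seventh chord in second inversion is figured 6/4/3, conventionally abbreviated 4/3.

4/3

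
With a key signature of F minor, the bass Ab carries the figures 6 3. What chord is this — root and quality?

F minor

The figures 6 3 indicate a triad in first inversion.
In first inversion the root lies a sixth above the bass: a sixth above Ab in F minor is F.
The chord tones are Ab, C, F, giving F minor.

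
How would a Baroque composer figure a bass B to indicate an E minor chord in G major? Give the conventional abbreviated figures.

B is the fifth of E minor, so the chord is in second inversion.
A triad in second inversion is figured 6/4, conventionally abbreviated 6/4.

6/4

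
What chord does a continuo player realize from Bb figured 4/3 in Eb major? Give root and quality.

Eb major seventh

The figures 4/3 indicate a seventh chord in second inversion.
In second inversion the root lies a fourth above the bass: a fourth above Bb in Eb major is Eb.
The chord tones are Bb, D, Eb, G, giving Eb major seventh.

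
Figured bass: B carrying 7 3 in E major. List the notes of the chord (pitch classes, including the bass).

B, D#, F#, A

The written figures 7 3 are shorthand for 7/5/3: the 5 is implied.
A third above B in this key is D#.
A fifth above B in this key is F#.
A seventh above B in this key is A.
Together with the bass B, this spells B dominant seventh in root position.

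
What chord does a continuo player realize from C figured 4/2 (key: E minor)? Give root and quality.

D dominant seventh

The figures 4/2 indicate a seventh chord in third inversion.
In third inversion the root lies a second above the bass: a second above C in E minor is D.
The chord tones are C, D, F#, A, giving D dominant seventh.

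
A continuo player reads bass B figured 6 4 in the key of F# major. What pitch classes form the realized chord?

B, E#, G#

A fourth above B in this key is E#.
A sixth above B in this key is G#.
Together with the bass B, this spells E# diminished in second inversion.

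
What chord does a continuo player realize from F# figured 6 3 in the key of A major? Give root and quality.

D major

The figures 6 3 indicate a triad in first inversion.
In first inversion the root lies a sixth above the bass: a sixth above F# in A major is D.
The chord tones are F#, A, D, giving D major.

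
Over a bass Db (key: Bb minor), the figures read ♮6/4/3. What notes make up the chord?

Db, F, Gb, B

A third above Db in this key is F.
A fourth above Db in this key is Gb.
A sixth above Db in this key is Bb, made natural (B) by the ♮ figure.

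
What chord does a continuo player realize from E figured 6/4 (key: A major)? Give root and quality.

The figures 6/4 indicate a triad in second inversion.
In second inversion the root lies a fourth above the bass: a fourth above E in A major is A.
The chord tones are E, A, C#, giving A major.

A major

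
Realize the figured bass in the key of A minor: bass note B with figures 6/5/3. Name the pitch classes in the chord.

B, D, F, G

A third above B in this key is D.
A fifth above B in this key is F.
A sixth above B in this key is G.
Together with the bass B, this spells G dominant seventh in first inversion.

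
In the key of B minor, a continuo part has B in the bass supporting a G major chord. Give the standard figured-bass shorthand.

6

B is the third of G major, so the chord is in first inversion.
A triad in first inversion is figured 6/3, conventionally abbreviated 6.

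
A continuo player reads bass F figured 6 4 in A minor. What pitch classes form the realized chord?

A fourth above F in this key is B.
A sixth above F in this key is D.
Together with the bass F, this spells B diminished in second inversion.

F, B, D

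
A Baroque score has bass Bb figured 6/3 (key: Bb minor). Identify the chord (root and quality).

Gb major

The figures 6/3 indicate a triad in first inversion.
In first inversion the root lies a sixth above the bass: a sixth above Bb in Bb minor is Gb.
The chord tones are Bb, Db, Gb, giving Gb major.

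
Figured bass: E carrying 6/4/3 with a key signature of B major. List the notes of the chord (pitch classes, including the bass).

E, G#, A#, C#

A third above E in this key is G#.
A fourth above E in this key is A#.
A sixth above E in this key is C#.
Together with the bass E, this spells A# half-diminished seventh in second inversion.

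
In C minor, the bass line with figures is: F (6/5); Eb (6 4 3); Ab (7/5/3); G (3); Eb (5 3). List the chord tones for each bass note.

F, Ab, C, D | Eb, G, Ab, C | Ab, C, Eb, G | G, Bb, D | Eb, G, Bb

F (6/5/3): F, Ab, C, D.
Eb (6/4/3): Eb, G, Ab, C.
Ab (7/5/3): Ab, C, Eb, G.
G (5/3): G, Bb, D.
Eb (5/3): Eb, G, Bb.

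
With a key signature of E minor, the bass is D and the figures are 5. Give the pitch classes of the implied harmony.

D, F#, A

The written figures 5 are shorthand for 5/3: the 3 is implied.
A third above D in this key is F#.
A fifth above D in this key is A.
Together with the bass D, this spells D major in root position.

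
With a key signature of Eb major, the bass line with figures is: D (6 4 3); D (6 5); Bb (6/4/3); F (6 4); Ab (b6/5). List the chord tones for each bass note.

D, F, G, Bb | D, F, Ab, Bb | Bb, D, Eb, G | F, Bb, D | Ab, C, Eb, Fb

D (6/4/3): D, F, G, Bb.
D (6/5/3): D, F, Ab, Bb.
Bb (6/4/3): Bb, D, Eb, G.
F (6/4): F, Bb, D.
Ab (b6/5/3): Ab, C, Eb, Fb.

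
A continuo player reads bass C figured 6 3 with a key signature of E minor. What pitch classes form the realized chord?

A third above C in this key is E.
A sixth above C in this key is A.
Together with the bass C, this spells A minor in first inversion.

C, E, A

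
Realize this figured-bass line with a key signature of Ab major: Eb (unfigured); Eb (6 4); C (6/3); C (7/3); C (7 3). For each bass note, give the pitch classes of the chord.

Eb (5/3): Eb, G, Bb.
Eb (6/4): Eb, Ab, C.
C (6/3): C, Eb, Ab.
C (7/5/3): C, Eb, G, Bb.
C (7/5/3): C, Eb, G, Bb.

Eb, G, Bb | Eb, Ab, C | C, Eb, Ab | C, Eb, G, Bb | C, Eb, G, Bb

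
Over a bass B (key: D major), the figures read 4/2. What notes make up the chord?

The written figures 4/2 are shorthand for 6/4/2: the 6 is implied.
A second above B in this key is C#.
A fourth above B in this key is E.
A sixth above B in this key is G.
Together with the bass B, this spells C# half-diminished seventh in third inversion.

B, C#, E, G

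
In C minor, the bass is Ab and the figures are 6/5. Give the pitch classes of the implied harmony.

The written figures 6/5 are shorthand for 6/5/3: the 3 is implied.
A third above Ab in this key is C.
A fifth above Ab in this key is Eb.
A sixth above Ab in this key is F.
Together with the bass Ab, this spells F minor seventh in first inversion.

Ab, C, Eb, F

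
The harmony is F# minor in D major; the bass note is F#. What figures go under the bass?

F# is the root of F# minor, so the chord is in root position.
A triad in root position is figured 5/3, conventionally abbreviated (no figures — root-position triad).

no figures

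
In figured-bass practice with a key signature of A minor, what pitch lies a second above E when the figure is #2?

F#

Counting 1 letter step above E lands on F; in A minor, that letter is F.
The #2 figure raises it a semitone, giving F#.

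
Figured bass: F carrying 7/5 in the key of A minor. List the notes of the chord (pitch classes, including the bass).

The written figures 7/5 are shorthand for 7/5/3: the 3 is implied.
A third above F in this key is A.
A fifth above F in this key is C.
A seventh above F in this key is E.
Together with the bass F, this spells F major seventh in root position.

F, A, C, E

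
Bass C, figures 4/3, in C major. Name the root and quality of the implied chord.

F major seventh

The figures 4/3 indicate a seventh chord in second inversion.
In second inversion the root lies a fourth above the bass: a fourth above C in C major is F.
The chord tones are C, E, F, A, giving F major seventh.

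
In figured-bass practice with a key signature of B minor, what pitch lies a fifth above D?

Counting 4 letter steps above D lands on A; in B minor, that letter is A.

A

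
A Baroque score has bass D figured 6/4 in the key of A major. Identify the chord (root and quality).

G# diminished

The figures 6/4 indicate a triad in second inversion.
In second inversion the root lies a fourth above the bass: a fourth above D in A major is G#.
The chord tones are D, G#, B, giving G# diminished.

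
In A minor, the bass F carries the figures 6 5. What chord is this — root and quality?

The figures 6 5 indicate a seventh chord in first inversion.
In first inversion the root lies a sixth above the bass: a sixth above F in A minor is D.
The chord tones are F, A, C, D, giving D minor seventh.

D minor seventh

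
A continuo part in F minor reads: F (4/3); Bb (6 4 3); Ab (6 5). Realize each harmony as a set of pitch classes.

F, Ab, Bb, Db | Bb, Db, Eb, G | Ab, C, Eb, F

F (6/4/3): F, Ab, Bb, Db.
Bb (6/4/3): Bb, Db, Eb, G.
Ab (6/5/3): Ab, C, Eb, F.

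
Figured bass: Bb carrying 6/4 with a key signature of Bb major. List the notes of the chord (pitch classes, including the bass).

Bb, Eb, G

A fourth above Bb in this key is Eb.
A sixth above Bb in this key is G.
Together with the bass Bb, this spells Eb major in second inversion.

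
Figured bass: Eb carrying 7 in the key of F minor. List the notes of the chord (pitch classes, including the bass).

The written figures 7 are shorthand for 7/5/3: the 5/3 are implied.
A third above Eb in this key is G.
A fifth above Eb in this key is Bb.
A seventh above Eb in this key is Db.
Together with the bass Eb, this spells Eb dominant seventh in root position.

Eb, G, Bb, Db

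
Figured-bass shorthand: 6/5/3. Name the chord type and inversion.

seventh chord, first inversion

Intervals of 6/5/3 above the bass form a seventh chord; the bass is the third, so this is first inversion.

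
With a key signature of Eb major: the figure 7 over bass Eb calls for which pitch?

Counting 6 letter steps above Eb lands on D; in Eb major, that letter is D.

D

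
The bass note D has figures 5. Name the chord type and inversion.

5 is shorthand for 5/3.
Intervals of 5/3 above the bass form a triad; the bass is the root, so this is root position.

triad, root position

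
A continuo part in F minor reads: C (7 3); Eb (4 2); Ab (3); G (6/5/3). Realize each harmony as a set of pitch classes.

C (7/5/3): C, Eb, G, Bb.
Eb (6/4/2): Eb, F, Ab, C.
Ab (5/3): Ab, C, Eb.
G (6/5/3): G, Bb, Db, Eb.

C, Eb, G, Bb | Eb, F, Ab, C | Ab, C, Eb | G, Bb, Db, Eb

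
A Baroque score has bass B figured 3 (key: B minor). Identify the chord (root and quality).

The figures 3 indicate a triad in root position.
In root position the bass is the root, so the root is B.
The chord tones are B, D, F#, giving B minor.

B minor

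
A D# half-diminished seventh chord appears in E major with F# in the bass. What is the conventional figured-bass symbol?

F# is the third of D# half-diminished seventh, so the chord is in first inversion.
A seventh chord in first inversion is figured 6/5/3, conventionally abbreviated 6/5.

6/5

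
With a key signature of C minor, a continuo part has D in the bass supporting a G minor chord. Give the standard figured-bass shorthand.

6/4

D is the fifth of G minor, so the chord is in second inversion.
A triad in second inversion is figured 6/4, conventionally abbreviated 6/4.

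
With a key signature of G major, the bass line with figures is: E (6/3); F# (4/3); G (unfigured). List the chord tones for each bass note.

E, G, C | F#, A, B, D | G, B, D

E (6/3): E, G, C.
F# (6/4/3): F#, A, B, D.
G (5/3): G, B, D.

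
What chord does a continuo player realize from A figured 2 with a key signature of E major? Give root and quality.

The figures 2 indicate a seventh chord in third inversion.
In third inversion the root lies a second above the bass: a second above A in E major is B.
The chord tones are A, B, D#, F#, giving B dominant seventh.

B dominant seventh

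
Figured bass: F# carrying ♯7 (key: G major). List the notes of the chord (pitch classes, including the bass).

The written figures ♯7 are shorthand for 7/5/3: the 5/3 are implied.
A third above F# in this key is A.
A fifth above F# in this key is C.
A seventh above F# in this key is E, raised to E# by the sharp.

F#, A, C, E#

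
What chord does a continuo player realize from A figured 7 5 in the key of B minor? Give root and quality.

The figures 7 5 indicate a seventh chord in root position.
In root position the bass is the root, so the root is A.
The chord tones are A, C#, E, G, giving A dominant seventh.

A dominant seventh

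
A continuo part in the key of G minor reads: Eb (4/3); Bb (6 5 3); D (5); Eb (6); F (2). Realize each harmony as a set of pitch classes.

Eb (6/4/3): Eb, G, A, C.
Bb (6/5/3): Bb, D, F, G.
D (5/3): D, F, A.
Eb (6/3): Eb, G, C.
F (6/4/2): F, G, Bb, D.

Eb, G, A, C | Bb, D, F, G | D, F, A | Eb, G, C | F, G, Bb, D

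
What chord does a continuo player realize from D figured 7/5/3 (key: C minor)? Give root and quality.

D half-diminished seventh

The figures 7/5/3 indicate a seventh chord in root position.
In root position the bass is the root, so the root is D.
The chord tones are D, F, Ab, C, giving D half-diminished seventh.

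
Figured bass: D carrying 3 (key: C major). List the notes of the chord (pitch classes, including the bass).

The written figures 3 are shorthand for 5/3: the 5 is implied.
A third above D in this key is F.
A fifth above D in this key is A.
Together with the bass D, this spells D minor in root position.

D, F, A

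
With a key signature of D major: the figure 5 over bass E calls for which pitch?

Counting 4 letter steps above E lands on B; in D major, that letter is B.

B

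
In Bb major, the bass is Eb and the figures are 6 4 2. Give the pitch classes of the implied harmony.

A second above Eb in this key is F.
A fourth above Eb in this key is A.
A sixth above Eb in this key is C.
Together with the bass Eb, this spells F dominant seventh in third inversion.

Eb, F, A, C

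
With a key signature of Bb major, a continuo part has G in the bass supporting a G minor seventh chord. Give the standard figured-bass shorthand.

G is the root of G minor seventh, so the chord is in root position.
A seventh chord in root position is figured 7/5/3, conventionally abbreviated 7.

7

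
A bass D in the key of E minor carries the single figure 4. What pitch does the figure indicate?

Counting 3 letter steps above D lands on G; in E minor, that letter is G.

G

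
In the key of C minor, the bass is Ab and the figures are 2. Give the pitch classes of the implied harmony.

Ab, Bb, D, F

The written figures 2 are shorthand for 6/4/2: the 6/4 are implied.
A second above Ab in this key is Bb.
A fourth above Ab in this key is D.
A sixth above Ab in this key is F.
Together with the bass Ab, this spells Bb dominant seventh in third inversion.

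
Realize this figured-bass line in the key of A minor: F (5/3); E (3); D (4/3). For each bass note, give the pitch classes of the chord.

F (5/3): F, A, C.
E (5/3): E, G, B.
D (6/4/3): D, F, G, B.

F, A, C | E, G, B | D, F, G, B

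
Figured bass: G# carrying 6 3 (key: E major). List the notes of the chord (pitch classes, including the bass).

G#, B, E

A third above G# in this key is B.
A sixth above G# in this key is E.
Together with the bass G#, this spells E major in first inversion.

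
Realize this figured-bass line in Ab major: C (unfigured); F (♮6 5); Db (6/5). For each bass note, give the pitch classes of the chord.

C, Eb, G | F, Ab, C, D | Db, F, Ab, Bb

C (5/3): C, Eb, G.
F (♮6/5/3): F, Ab, C, D.
Db (6/5/3): Db, F, Ab, Bb.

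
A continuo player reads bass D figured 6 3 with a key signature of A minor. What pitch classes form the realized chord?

D, F, B

A third above D in this key is F.
A sixth above D in this key is B.
Together with the bass D, this spells B diminished in first inversion.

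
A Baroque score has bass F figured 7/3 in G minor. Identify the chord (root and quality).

F dominant seventh

The figures 7/3 indicate a seventh chord in root position.
In root position the bass is the root, so the root is F.
The chord tones are F, A, C, Eb, giving F dominant seventh.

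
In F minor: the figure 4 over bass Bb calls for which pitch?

Counting 3 letter steps above Bb lands on E; in F minor, that letter is Eb.

Eb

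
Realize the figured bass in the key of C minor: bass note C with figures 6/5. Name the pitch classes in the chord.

The written figures 6/5 are shorthand for 6/5/3: the 3 is implied.
A third above C in this key is Eb.
A fifth above C in this key is G.
A sixth above C in this key is Ab.
Together with the bass C, this spells Ab major seventh in first inversion.

C, Eb, G, Ab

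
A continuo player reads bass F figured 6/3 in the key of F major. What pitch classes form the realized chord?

F, A, D

A third above F in this key is A.
A sixth above F in this key is D.
Together with the bass F, this spells D minor in first inversion.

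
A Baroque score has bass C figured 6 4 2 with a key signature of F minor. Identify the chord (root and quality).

The figures 6 4 2 indicate a seventh chord in third inversion.
In third inversion the root lies a second above the bass: a second above C in F minor is Db.
The chord tones are C, Db, F, Ab, giving Db major seventh.

Db major seventh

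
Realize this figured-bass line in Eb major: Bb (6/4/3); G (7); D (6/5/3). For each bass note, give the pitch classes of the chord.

Bb, D, Eb, G | G, Bb, D, F | D, F, Ab, Bb

Bb (6/4/3): Bb, D, Eb, G.
G (7/5/3): G, Bb, D, F.
D (6/5/3): D, F, Ab, Bb.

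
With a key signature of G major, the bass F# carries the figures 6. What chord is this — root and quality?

D major

The figures 6 indicate a triad in first inversion.
In first inversion the root lies a sixth above the bass: a sixth above F# in G major is D.
The chord tones are F#, A, D, giving D major.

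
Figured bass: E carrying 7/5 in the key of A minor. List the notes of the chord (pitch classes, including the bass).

E, G, B, D

The written figures 7/5 are shorthand for 7/5/3: the 3 is implied.
A third above E in this key is G.
A fifth above E in this key is B.
A seventh above E in this key is D.
Together with the bass E, this spells E minor seventh in root position.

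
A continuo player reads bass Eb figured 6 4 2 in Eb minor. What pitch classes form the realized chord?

Eb, F, Ab, Cb

A second above Eb in this key is F.
A fourth above Eb in this key is Ab.
A sixth above Eb in this key is Cb.
Together with the bass Eb, this spells F half-diminished seventh in third inversion.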